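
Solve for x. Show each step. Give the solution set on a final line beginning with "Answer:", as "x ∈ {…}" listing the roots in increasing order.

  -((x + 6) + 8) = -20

Step 1. [-((x + 6) + 8) = -20] leading − — multiply by −1, so neg: (x + 6) + 8 = 20.
Step 2. [(x + 6) + 8 = 20] 8 comes off first (subtract 8) ⇒ sub: x + 6 = 12.
Step 3. [x + 6 = 12] subtract 6: x sits inside (… + 6) ⇒ sub: x = 6.

Answer: x ∈ {6}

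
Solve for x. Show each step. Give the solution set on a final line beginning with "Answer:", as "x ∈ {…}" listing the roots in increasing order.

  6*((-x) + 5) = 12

Step 1. [6*((-x) + 5) = 12] 6·(inner) — divide through by 6 ⇒ div: (-x) + 5 = 2.
Step 2. [(-x) + 5 = 2] peel the +5: subtract 5 from each side. So sub: -x = -3.
Step 3. [-x = -3] leading − — multiply by −1 ⇒ neg: x = 3.

Answer: x ∈ {3}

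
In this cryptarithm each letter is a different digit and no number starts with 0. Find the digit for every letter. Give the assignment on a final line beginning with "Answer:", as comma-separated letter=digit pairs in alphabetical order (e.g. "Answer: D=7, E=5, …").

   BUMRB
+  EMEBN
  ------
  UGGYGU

Step 1. [col 1: B + N ≡ U (mod 10)] U=1 is one option consistent with column 1 (B + N ≡ U (mod 10), carry-in 0) — take it ⇒ U=1.
Step 2. [col 1: B + N ≡ U (mod 10)] N=4 is one option consistent with column 1 (B + N ≡ U (mod 10), carry-in 0) — take it. So N=4.
Step 3. [col 1: B + N ≡ U (mod 10)] from column 1 (N=4, U=1, carry-in 0, digits 1,4 already taken and all letters distinct): B must equal 7, so B=7.
Step 4. [col 2: R + B ≡ G (mod 10)] column 2 (R + B ≡ G (mod 10), carry-in 1) doesn't pin G yet; pick G=3 and continue. So G=3.
Step 5. [col 2: R + B ≡ G (mod 10)] from column 2 (B=7, G=3, carry-in 1, digits 1,3,4,7 already taken and all letters distinct): R must equal 5 ⇒ R=5.
Step 6. [col 3: M + E ≡ Y (mod 10)] column 3 reads M+E+carry(1)=Y with nothing yet; with digits 1,3,4,5,7 already taken and all letters distinct, the only value for Y is 9, so Y=9.
Step 7. [col 3: M + E ≡ Y (mod 10)] M=2 is one option consistent with column 3 (M + E ≡ Y (mod 10), carry-in 1) — take it, so M=2.
Step 8. [col 3: M + E ≡ Y (mod 10)] from column 3 (M=2, Y=9, carry-in 1, digits 1,2,3,4,5,7,9 already taken and all letters distinct): E must equal 6. So E=6.

Answer: B=7, E=6, G=3, M=2, N=4, R=5, U=1, Y=9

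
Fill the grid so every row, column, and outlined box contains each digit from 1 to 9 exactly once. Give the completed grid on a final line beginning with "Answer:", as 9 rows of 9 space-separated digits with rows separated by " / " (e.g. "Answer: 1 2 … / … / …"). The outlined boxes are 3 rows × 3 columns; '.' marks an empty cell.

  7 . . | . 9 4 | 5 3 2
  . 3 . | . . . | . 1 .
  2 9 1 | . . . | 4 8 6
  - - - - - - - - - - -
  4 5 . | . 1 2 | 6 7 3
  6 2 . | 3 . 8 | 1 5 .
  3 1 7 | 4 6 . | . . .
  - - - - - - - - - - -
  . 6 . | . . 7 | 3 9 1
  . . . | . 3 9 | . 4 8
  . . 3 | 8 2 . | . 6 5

Step 1. [r7c4∈{5}] r7c4 is down to just 5. So r7c4=5.
Step 2. [r2c6∈{5,6}] in col 6, 6 fits only at r2c6. So r2c6=6.
Step 3. [r2c5∈{5,7,8}] in col 5, 8 fits only at r2c5 ⇒ r2c5=8.
Step 4. [r6c9∈{9}] only 9 remains possible at r6c9. So r6c9=9.
Step 5. [r9c7∈{7}] r9c7 has the single candidate 7 ⇒ r9c7=7.
Step 6. [r7c3∈{2,4,8}] r7c3 is the only open cell in row 7 admitting 2. So r7c3=2.
Step 7. [r9c6∈{1}] nothing but 1 survives at r9c6 ⇒ r9c6=1.
Step 8. [r8c3∈{5}] r8c3's peers cover all but 5. So r8c3=5.
Step 9. [r4c3∈{8,9}] across row 4, 8 lands solely at r4c3, so r4c3=8.
Step 10. [r3c5∈{5,7}] col 5 places 5 nowhere but r3c5, so r3c5=5.
Step 11. [r6c7∈{2,8}] r6c7 is the only open cell in row 6 admitting 8. So r6c7=8.
Step 12. [r3c4∈{7}] only 7 remains possible at r3c4. So r3c4=7.
Step 13. [r2c1∈{5}] r2c1 is down to just 5, so r2c1=5.
Step 14. [r8c1∈{1}] r8c1 has the single candidate 1, so r8c1=1.
Step 15. [r5c9∈{4}] only 4 remains possible at r5c9 ⇒ r5c9=4.
Step 16. [r1c4∈{1}] nothing but 1 survives at r1c4 ⇒ r1c4=1.
Step 17. [r6c6∈{5}] r6c6 has the single candidate 5. So r6c6=5.
Step 18. [r4c4∈{9}] r4c4 is down to just 9. So r4c4=9.
Step 19. [r2c7∈{9}] nothing but 9 survives at r2c7. So r2c7=9.
Step 20. [r6c8∈{2}] r6c8's peers cover all but 2. So r6c8=2.
Step 21. [r5c5∈{7}] only 7 remains possible at r5c5, so r5c5=7.
Step 22. [r9c2∈{4}] r9c2 is down to just 4 ⇒ r9c2=4.
Step 23. [r1c2∈{8}] r1c2 has the single candidate 8 ⇒ r1c2=8.
Step 24. [r1c3∈{6}] r1c3's peers cover all but 6. So r1c3=6.
Step 25. [r8c2∈{7}] r8c2 has the single candidate 7. So r8c2=7.
Step 26. [r2c4∈{2}] r2c4 is down to just 2, so r2c4=2.
Step 27. [r8c7∈{2}] r8c7 has the single candidate 2 ⇒ r8c7=2.
Step 28. [r5c3∈{9}] r5c3 has the single candidate 9, so r5c3=9.
Step 29. [r2c9∈{7}] only 7 remains possible at r2c9. So r2c9=7.
Step 30. [r7c1∈{8}] r7c1 has the single candidate 8, so r7c1=8.
Step 31. [r9c1∈{9}] only 9 remains possible at r9c1 ⇒ r9c1=9.
Step 32. [r8c4∈{6}] nothing but 6 survives at r8c4, so r8c4=6.
Step 33. [r7c5∈{4}] r7c5 is down to just 4 ⇒ r7c5=4.
Step 34. [r3c6∈{3}] r3c6 has the single candidate 3 ⇒ r3c6=3.
Step 35. [r2c3∈{4}] nothing but 4 survives at r2c3 ⇒ r2c3=4.

Answer: 7 8 6 1 9 4 5 3 2 / 5 3 4 2 8 6 9 1 7 / 2 9 1 7 5 3 4 8 6 / 4 5 8 9 1 2 6 7 3 / 6 2 9 3 7 8 1 5 4 / 3 1 7 4 6 5 8 2 9 / 8 6 2 5 4 7 3 9 1 / 1 7 5 6 3 9 2 4 8 / 9 4 3 8 2 1 7 6 5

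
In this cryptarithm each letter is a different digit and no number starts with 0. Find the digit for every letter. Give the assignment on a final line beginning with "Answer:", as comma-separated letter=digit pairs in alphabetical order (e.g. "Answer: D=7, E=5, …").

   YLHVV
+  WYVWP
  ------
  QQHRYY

Step 1. [Q] Q is the leading digit of a 6-digit sum of two 5-digit numbers; the final carry is exactly 1. So Q=1.
Step 2. [col 1: V + P ≡ Y (mod 10)] several values work for P in column 1 (V + P ≡ Y (mod 10), carry-in 0); try P=8, so P=8.
Step 3. [col 1: V + P ≡ Y (mod 10)] several values work for V in column 1 (V + P ≡ Y (mod 10), carry-in 0); try V=6, so V=6.
Step 4. [col 1: V + P ≡ Y (mod 10)] column 1: given V=6, P=8, carry-in 0, and digits 1,6,8 already taken and all letters distinct, V+P≡Y (mod 10) forces Y=4. So Y=4.
Step 5. [col 2: V + W ≡ Y (mod 10)] column 2 reads V+W+carry(1)=Y with V=6, Y=4; with digits 1,4,6,8 already taken and all letters distinct, the only value for W is 7, so W=7.
Step 6. [col 3: H + V ≡ R (mod 10)] several values work for H in column 3 (H + V ≡ R (mod 10), carry-in 1); try H=5, so H=5.
Step 7. [col 3: H + V ≡ R (mod 10)] column 3: given H=5, V=6, carry-in 1, and digits 1,4,5,6,7,8 already taken and all letters distinct, H+V≡R (mod 10) forces R=2 ⇒ R=2.
Step 8. [col 4: L + Y ≡ H (mod 10)] in column 4 we have L+Y≡H with carry-in 1; given Y=4, H=5 and digits 1,2,4,5,6,7,8 already taken and all letters distinct, that pins L to 0, so L=0.

Answer: H=5, L=0, P=8, Q=1, R=2, V=6, W=7, Y=4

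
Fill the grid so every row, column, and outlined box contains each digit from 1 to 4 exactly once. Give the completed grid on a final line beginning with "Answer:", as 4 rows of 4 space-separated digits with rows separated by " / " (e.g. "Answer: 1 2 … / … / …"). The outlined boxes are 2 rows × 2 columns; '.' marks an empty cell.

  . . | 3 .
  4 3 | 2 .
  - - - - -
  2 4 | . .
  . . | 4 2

Step 1. [r1c1∈{1}] r1c1 is down to just 1. So r1c1=1.
Step 2. [r3c4∈{1,3}] r3c4 is the only open cell in row 3 admitting 3, so r3c4=3.
Step 3. [r1c4∈{4}] r1c4 has the single candidate 4, so r1c4=4.
Step 4. [r4c1∈{3}] nothing but 3 survives at r4c1, so r4c1=3.
Step 5. [r4c2∈{1}] r4c2's peers cover all but 1, so r4c2=1.
Step 6. [r2c4∈{1}] nothing but 1 survives at r2c4 ⇒ r2c4=1.
Step 7. [r1c2∈{2}] only 2 remains possible at r1c2 ⇒ r1c2=2.
Step 8. [r3c3∈{1}] r3c3 has the single candidate 1. So r3c3=1.

Answer: 1 2 3 4 / 4 3 2 1 / 2 4 1 3 / 3 1 4 2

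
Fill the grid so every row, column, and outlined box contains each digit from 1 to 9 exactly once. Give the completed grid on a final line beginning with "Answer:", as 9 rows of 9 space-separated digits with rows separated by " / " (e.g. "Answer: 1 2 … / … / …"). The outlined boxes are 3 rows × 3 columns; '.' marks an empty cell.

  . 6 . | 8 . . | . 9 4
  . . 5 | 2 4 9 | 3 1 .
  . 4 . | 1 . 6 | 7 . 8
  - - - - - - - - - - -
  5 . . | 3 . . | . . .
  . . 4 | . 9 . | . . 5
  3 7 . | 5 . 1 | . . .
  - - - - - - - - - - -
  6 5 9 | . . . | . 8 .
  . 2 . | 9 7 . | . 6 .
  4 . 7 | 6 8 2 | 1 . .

Step 1. [r5c7∈{2,6,8}] across row 5, 6 lands solely at r5c7. So r5c7=6.
Step 2. [r4c6∈{4,7,8}] in box 5, 4 fits only at r4c6. So r4c6=4.
Step 3. [r8c9∈{3}] r8c9 has the single candidate 3, so r8c9=3.
Step 4. [r4c9∈{1,2,7,9}] 1 has one home in col 9: r4c9, so r4c9=1.
Step 5. [r1c6∈{3,5,7}] 7 has one home in box 2: r1c6 ⇒ r1c6=7.
Step 6. [r8c7∈{4,5}] row 8 places 4 nowhere but r8c7 ⇒ r8c7=4.
Step 7. [r7c7∈{2}] r7c7's peers cover all but 2 ⇒ r7c7=2.
Step 8. [r6c9∈{2,9}] col 9 places 2 nowhere but r6c9. So r6c9=2.
Step 9. [r5c1∈{1,2,8}] row 5 places 2 nowhere but r5c1. So r5c1=2.
Step 10. [r1c3∈{1,2,3}] r1c3 is the only open cell in row 1 admitting 2, so r1c3=2.
Step 11. [r2c2∈{8}] r2c2 is down to just 8. So r2c2=8.
Step 12. [r1c5∈{3,5}] across row 1, 3 lands solely at r1c5. So r1c5=3.
Step 13. [r8c1∈{1,8}] col 1 places 8 nowhere but r8c1 ⇒ r8c1=8.
Step 14. [r6c7∈{8,9}] r6c7 is the only open cell in row 6 admitting 9, so r6c7=9.
Step 15. [r6c5∈{6}] only 6 remains possible at r6c5. So r6c5=6.
Step 16. [r4c7∈{8}] r4c7 has the single candidate 8, so r4c7=8.
Step 17. [r5c4∈{7}] r5c4 has the single candidate 7. So r5c4=7.
Step 18. [r3c5∈{5}] r3c5 is down to just 5, so r3c5=5.
Step 19. [r3c1∈{9}] nothing but 9 survives at r3c1 ⇒ r3c1=9.
Step 20. [r5c6∈{8}] r5c6's peers cover all but 8, so r5c6=8.
Step 21. [r7c5∈{1}] nothing but 1 survives at r7c5. So r7c5=1.
Step 22. [r7c4∈{4}] nothing but 4 survives at r7c4. So r7c4=4.
Step 23. [r3c3∈{3}] nothing but 3 survives at r3c3, so r3c3=3.
Step 24. [r9c8∈{5}] only 5 remains possible at r9c8. So r9c8=5.
Step 25. [r4c8∈{7}] r4c8 is down to just 7, so r4c8=7.
Step 26. [r2c9∈{6}] r2c9's peers cover all but 6, so r2c9=6.
Step 27. [r2c1∈{7}] r2c1 has the single candidate 7, so r2c1=7.
Step 28. [r1c7∈{5}] r1c7 has the single candidate 5, so r1c7=5.
Step 29. [r1c1∈{1}] only 1 remains possible at r1c1 ⇒ r1c1=1.
Step 30. [r7c6∈{3}] r7c6's peers cover all but 3, so r7c6=3.
Step 31. [r8c3∈{1}] r8c3 has the single candidate 1, so r8c3=1.
Step 32. [r4c5∈{2}] nothing but 2 survives at r4c5, so r4c5=2.
Step 33. [r3c8∈{2}] only 2 remains possible at r3c8. So r3c8=2.
Step 34. [r9c2∈{3}] r9c2 is down to just 3 ⇒ r9c2=3.
Step 35. [r6c8∈{4}] r6c8's peers cover all but 4 ⇒ r6c8=4.
Step 36. [r5c8∈{3}] r5c8 has the single candidate 3 ⇒ r5c8=3.
Step 37. [r4c2∈{9}] only 9 remains possible at r4c2, so r4c2=9.
Step 38. [r7c9∈{7}] r7c9 is down to just 7, so r7c9=7.
Step 39. [r8c6∈{5}] r8c6 has the single candidate 5. So r8c6=5.
Step 40. [r9c9∈{9}] r9c9 has the single candidate 9. So r9c9=9.
Step 41. [r5c2∈{1}] r5c2 has the single candidate 1, so r5c2=1.
Step 42. [r4c3∈{6}] only 6 remains possible at r4c3 ⇒ r4c3=6.
Step 43. [r6c3∈{8}] r6c3 has the single candidate 8, so r6c3=8.

Answer: 1 6 2 8 3 7 5 9 4 / 7 8 5 2 4 9 3 1 6 / 9 4 3 1 5 6 7 2 8 / 5 9 6 3 2 4 8 7 1 / 2 1 4 7 9 8 6 3 5 / 3 7 8 5 6 1 9 4 2 / 6 5 9 4 1 3 2 8 7 / 8 2 1 9 7 5 4 6 3 / 4 3 7 6 8 2 1 5 9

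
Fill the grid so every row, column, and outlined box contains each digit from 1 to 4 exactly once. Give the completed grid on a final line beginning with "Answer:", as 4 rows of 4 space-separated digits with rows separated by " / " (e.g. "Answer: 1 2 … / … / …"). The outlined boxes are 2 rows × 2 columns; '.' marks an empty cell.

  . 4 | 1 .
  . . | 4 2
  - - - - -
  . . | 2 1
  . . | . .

Step 1. [r3c2∈{3}] r3c2 is down to just 3 ⇒ r3c2=3.
Step 2. [r2c2∈{1}] nothing but 1 survives at r2c2. So r2c2=1.
Step 3. [r4c1∈{1,2,4}] across row 4, 1 lands solely at r4c1 ⇒ r4c1=1.
Step 4. [r1c4∈{3}] only 3 remains possible at r1c4, so r1c4=3.
Step 5. [r1c1∈{2}] r1c1's peers cover all but 2. So r1c1=2.
Step 6. [r2c1∈{3}] r2c1's peers cover all but 3 ⇒ r2c1=3.
Step 7. [r3c1∈{4}] r3c1 is down to just 4, so r3c1=4.
Step 8. [r4c2∈{2}] r4c2 has the single candidate 2 ⇒ r4c2=2.
Step 9. [r4c4∈{4}] only 4 remains possible at r4c4 ⇒ r4c4=4.
Step 10. [r4c3∈{3}] r4c3 is down to just 3, so r4c3=3.

Answer: 2 4 1 3 / 3 1 4 2 / 4 3 2 1 / 1 2 3 4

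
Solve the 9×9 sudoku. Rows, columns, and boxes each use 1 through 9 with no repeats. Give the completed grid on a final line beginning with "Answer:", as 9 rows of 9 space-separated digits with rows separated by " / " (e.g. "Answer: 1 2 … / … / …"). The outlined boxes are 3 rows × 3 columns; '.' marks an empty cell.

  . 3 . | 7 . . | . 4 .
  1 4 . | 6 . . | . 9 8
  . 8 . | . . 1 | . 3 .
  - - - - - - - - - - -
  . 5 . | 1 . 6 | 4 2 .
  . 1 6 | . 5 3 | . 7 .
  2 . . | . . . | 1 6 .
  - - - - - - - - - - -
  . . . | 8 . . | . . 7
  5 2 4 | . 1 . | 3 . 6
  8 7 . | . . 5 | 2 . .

Step 1. [r6c2∈{9}] r6c2's peers cover all but 9, so r6c2=9.
Step 2. [r2c6∈{2}] r2c6's peers cover all but 2 ⇒ r2c6=2.
Step 3. [r8c4∈{9}] only 9 remains possible at r8c4 ⇒ r8c4=9.
Step 4. [r1c6∈{8,9}] 9 has one home in col 6: r1c6. So r1c6=9.
Step 5. [r6c6∈{4,7,8}] 8 has one home in col 6: r6c6 ⇒ r6c6=8.
Step 6. [r6c4∈{4}] r6c4 has the single candidate 4 ⇒ r6c4=4.
Step 7. [r7c5∈{2,3,4,6}] 2 has one home in row 7: r7c5. So r7c5=2.
Step 8. [r6c9∈{3,5}] row 6 places 5 nowhere but r6c9 ⇒ r6c9=5.
Step 9. [r6c3∈{3,7}] 3 has one home in row 6: r6c3 ⇒ r6c3=3.
Step 10. [r4c1∈{7}] r4c1 has the single candidate 7, so r4c1=7.
Step 11. [r5c9∈{9}] r5c9 is down to just 9. So r5c9=9.
Step 12. [r9c3∈{1,9}] in row 9, 9 fits only at r9c3. So r9c3=9.
Step 13. [r1c1∈{6}] r1c1 has the single candidate 6, so r1c1=6.
Step 14. [r1c7∈{5}] r1c7 has the single candidate 5. So r1c7=5.
Step 15. [r9c8∈{1}] only 1 remains possible at r9c8, so r9c8=1.
Step 16. [r1c3∈{2}] r1c3 has the single candidate 2 ⇒ r1c3=2.
Step 17. [r2c3∈{5,7}] row 2 places 5 nowhere but r2c3, so r2c3=5.
Step 18. [r9c5∈{3,4,6}] row 9 places 6 nowhere but r9c5 ⇒ r9c5=6.
Step 19. [r2c7∈{7}] only 7 remains possible at r2c7. So r2c7=7.
Step 20. [r7c1∈{3}] nothing but 3 survives at r7c1. So r7c1=3.
Step 21. [r1c5∈{8}] only 8 remains possible at r1c5. So r1c5=8.
Step 22. [r5c7∈{8}] only 8 remains possible at r5c7. So r5c7=8.
Step 23. [r4c9∈{3}] r4c9 is down to just 3 ⇒ r4c9=3.
Step 24. [r7c7∈{9}] r7c7 has the single candidate 9, so r7c7=9.
Step 25. [r7c2∈{6}] only 6 remains possible at r7c2, so r7c2=6.
Step 26. [r1c9∈{1}] nothing but 1 survives at r1c9, so r1c9=1.
Step 27. [r9c4∈{3}] r9c4 has the single candidate 3. So r9c4=3.
Step 28. [r2c5∈{3}] r2c5 is down to just 3 ⇒ r2c5=3.
Step 29. [r9c9∈{4}] only 4 remains possible at r9c9 ⇒ r9c9=4.
Step 30. [r8c8∈{8}] only 8 remains possible at r8c8. So r8c8=8.
Step 31. [r4c5∈{9}] nothing but 9 survives at r4c5. So r4c5=9.
Step 32. [r3c5∈{4}] r3c5 is down to just 4, so r3c5=4.
Step 33. [r8c6∈{7}] nothing but 7 survives at r8c6 ⇒ r8c6=7.
Step 34. [r3c9∈{2}] r3c9 has the single candidate 2, so r3c9=2.
Step 35. [r7c8∈{5}] r7c8's peers cover all but 5. So r7c8=5.
Step 36. [r3c7∈{6}] r3c7 has the single candidate 6 ⇒ r3c7=6.
Step 37. [r3c4∈{5}] r3c4 has the single candidate 5 ⇒ r3c4=5.
Step 38. [r7c3∈{1}] r7c3 is down to just 1 ⇒ r7c3=1.
Step 39. [r7c6∈{4}] r7c6 is down to just 4, so r7c6=4.
Step 40. [r6c5∈{7}] nothing but 7 survives at r6c5, so r6c5=7.
Step 41. [r3c3∈{7}] r3c3 is down to just 7. So r3c3=7.
Step 42. [r5c1∈{4}] r5c1 has the single candidate 4 ⇒ r5c1=4.
Step 43. [r5c4∈{2}] r5c4's peers cover all but 2 ⇒ r5c4=2.
Step 44. [r3c1∈{9}] r3c1's peers cover all but 9 ⇒ r3c1=9.
Step 45. [r4c3∈{8}] nothing but 8 survives at r4c3 ⇒ r4c3=8.

Answer: 6 3 2 7 8 9 5 4 1 / 1 4 5 6 3 2 7 9 8 / 9 8 7 5 4 1 6 3 2 / 7 5 8 1 9 6 4 2 3 / 4 1 6 2 5 3 8 7 9 / 2 9 3 4 7 8 1 6 5 / 3 6 1 8 2 4 9 5 7 / 5 2 4 9 1 7 3 8 6 / 8 7 9 3 6 5 2 1 4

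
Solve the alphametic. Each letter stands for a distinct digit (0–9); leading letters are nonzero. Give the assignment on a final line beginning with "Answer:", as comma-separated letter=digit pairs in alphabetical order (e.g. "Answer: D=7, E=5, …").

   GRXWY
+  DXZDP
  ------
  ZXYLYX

Step 1. [col 1: Y + P ≡ X (mod 10)] P=4 is one option consistent with column 1 (Y + P ≡ X (mod 10), carry-in 0) — take it. So P=4.
Step 2. [col 1: Y + P ≡ X (mod 10)] several values work for Y in column 1 (Y + P ≡ X (mod 10), carry-in 0); try Y=8, so Y=8.
Step 3. [Z] the sum has 6 digits but both addends have 5; that extra leading digit Z is the final carry, namely 1, so Z=1.
Step 4. [col 1: Y + P ≡ X (mod 10)] column 1: given Y=8, P=4, carry-in 0, and digits 1,4,8 already taken and all letters distinct, Y+P≡X (mod 10) forces X=2, so X=2.
Step 5. [col 2: W + D ≡ Y (mod 10)] column 2 (W + D ≡ Y (mod 10), carry-in 1) doesn't pin D yet; pick D=7 and continue ⇒ D=7.
Step 6. [col 2: W + D ≡ Y (mod 10)] from column 2 (D=7, Y=8, carry-in 1, digits 1,2,4,7,8 already taken and all letters distinct): W must equal 0, so W=0.
Step 7. [col 3: X + Z ≡ L (mod 10)] column 3 reads X+Z+carry(0)=L with X=2, Z=1; with digits 0,1,2,4,7,8 already taken and all letters distinct, the only value for L is 3 ⇒ L=3.
Step 8. [col 4: R + X ≡ Y (mod 10)] column 4: given X=2, Y=8, carry-in 0, and digits 0,1,2,3,4,7,8 already taken and all letters distinct, R+X≡Y (mod 10) forces R=6, so R=6.
Step 9. [col 5: G + D ≡ X (mod 10)] in column 5 we have G+D≡X with carry-in 0; given D=7, X=2 and digits 0,1,2,3,4,6,7,8 already taken and all letters distinct, that pins G to 5. So G=5.

Answer: D=7, G=5, L=3, P=4, R=6, W=0, X=2, Y=8, Z=1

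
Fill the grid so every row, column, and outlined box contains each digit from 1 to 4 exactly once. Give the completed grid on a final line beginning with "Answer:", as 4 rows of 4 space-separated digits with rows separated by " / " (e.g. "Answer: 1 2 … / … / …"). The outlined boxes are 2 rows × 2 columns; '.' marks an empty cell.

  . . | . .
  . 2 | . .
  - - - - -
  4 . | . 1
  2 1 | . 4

Step 1. [r2c4∈{3}] only 3 remains possible at r2c4, so r2c4=3.
Step 2. [r1c1∈{1,3}] across col 1, 3 lands solely at r1c1 ⇒ r1c1=3.
Step 3. [r1c3∈{1,2,4}] in row 1, 1 fits only at r1c3, so r1c3=1.
Step 4. [r3c2∈{3}] r3c2 is down to just 3. So r3c2=3.
Step 5. [r2c3∈{4}] r2c3's peers cover all but 4 ⇒ r2c3=4.
Step 6. [r2c1∈{1}] nothing but 1 survives at r2c1, so r2c1=1.
Step 7. [r3c3∈{2}] r3c3's peers cover all but 2. So r3c3=2.
Step 8. [r4c3∈{3}] r4c3 is down to just 3. So r4c3=3.
Step 9. [r1c2∈{4}] only 4 remains possible at r1c2. So r1c2=4.
Step 10. [r1c4∈{2}] nothing but 2 survives at r1c4 ⇒ r1c4=2.

Answer: 3 4 1 2 / 1 2 4 3 / 4 3 2 1 / 2 1 3 4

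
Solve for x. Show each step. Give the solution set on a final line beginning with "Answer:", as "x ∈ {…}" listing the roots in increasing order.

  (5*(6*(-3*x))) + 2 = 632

Step 1. [(5*(6*(-3*x))) + 2 = 632] subtract 2: x sits inside (… + 2), so sub: 5*(6*(-3*x)) = 630.
Step 2. [5*(6*(-3*x)) = 630] 5·(inner) — divide through by 5, so div: 6*(-3*x) = 126.
Step 3. [6*(-3*x) = 126] 6 out front; divide by 6, so div: -3*x = 21.
Step 4. [-3*x = 21] LHS = -3·(…); ÷-3 both sides ⇒ div: x = -7.

Answer: x ∈ {-7}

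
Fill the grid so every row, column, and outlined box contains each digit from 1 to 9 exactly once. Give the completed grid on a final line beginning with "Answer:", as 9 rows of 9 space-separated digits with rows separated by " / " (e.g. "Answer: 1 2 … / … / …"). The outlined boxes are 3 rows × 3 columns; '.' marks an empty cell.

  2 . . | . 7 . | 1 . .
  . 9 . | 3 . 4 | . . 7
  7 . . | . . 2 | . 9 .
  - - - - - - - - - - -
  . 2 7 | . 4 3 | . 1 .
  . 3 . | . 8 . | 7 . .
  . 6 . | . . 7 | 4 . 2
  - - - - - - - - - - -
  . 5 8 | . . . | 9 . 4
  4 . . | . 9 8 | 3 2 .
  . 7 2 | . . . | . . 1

Step 1. [r1c8∈{3,4,5,6,8}] r1c8 is the only open cell in col 8 admitting 4, so r1c8=4.
Step 2. [r9c1∈{3,6,9}] in row 9, 9 fits only at r9c1 ⇒ r9c1=9.
Step 3. [r5c4∈{1,2,5,6,9}] row 5 places 2 nowhere but r5c4 ⇒ r5c4=2.
Step 4. [r1c2∈{8}] r1c2 has the single candidate 8, so r1c2=8.
Step 5. [r3c4∈{1,5,6,8}] 8 has one home in col 4: r3c4. So r3c4=8.
Step 6. [r4c9∈{5,6,8,9}] 8 has one home in col 9: r4c9 ⇒ r4c9=8.
Step 7. [r4c1∈{5}] r4c1's peers cover all but 5 ⇒ r4c1=5.
Step 8. [r4c7∈{6}] nothing but 6 survives at r4c7 ⇒ r4c7=6.
Step 9. [r3c7∈{5}] r3c7's peers cover all but 5. So r3c7=5.
Step 10. [r5c6∈{1,5,6,9}] across row 5, 6 lands solely at r5c6 ⇒ r5c6=6.
Step 11. [r9c6∈{5}] only 5 remains possible at r9c6. So r9c6=5.
Step 12. [r5c1∈{1}] r5c1 is down to just 1 ⇒ r5c1=1.
Step 13. [r2c1∈{6}] r2c1's peers cover all but 6 ⇒ r2c1=6.
Step 14. [r8c4∈{1,6,7}] across row 8, 7 lands solely at r8c4 ⇒ r8c4=7.
Step 15. [r7c5∈{1,2,3,6}] across row 7, 2 lands solely at r7c5. So r7c5=2.
Step 16. [r5c9∈{5,9}] 9 has one home in col 9: r5c9, so r5c9=9.
Step 17. [r2c8∈{8}] nothing but 8 survives at r2c8. So r2c8=8.
Step 18. [r9c8∈{6}] r9c8 has the single candidate 6 ⇒ r9c8=6.
Step 19. [r3c5∈{1,6}] across col 5, 6 lands solely at r3c5, so r3c5=6.
Step 20. [r2c5∈{1,5}] r2c5 is the only open cell in box 2 admitting 1. So r2c5=1.
Step 21. [r6c4∈{1,5,9}] across row 6, 1 lands solely at r6c4, so r6c4=1.
Step 22. [r3c2∈{1,4}] across col 2, 4 lands solely at r3c2, so r3c2=4.
Step 23. [r3c3∈{1,3}] in row 3, 1 fits only at r3c3. So r3c3=1.
Step 24. [r1c4∈{5,9}] in col 4, 5 fits only at r1c4. So r1c4=5.
Step 25. [r6c5∈{5}] r6c5's peers cover all but 5 ⇒ r6c5=5.
Step 26. [r1c3∈{3}] only 3 remains possible at r1c3, so r1c3=3.
Step 27. [r9c4∈{4}] r9c4's peers cover all but 4 ⇒ r9c4=4.
Step 28. [r7c4∈{6}] r7c4's peers cover all but 6, so r7c4=6.
Step 29. [r2c3∈{5}] only 5 remains possible at r2c3 ⇒ r2c3=5.
Step 30. [r7c1∈{3}] r7c1's peers cover all but 3. So r7c1=3.
Step 31. [r5c3∈{4}] only 4 remains possible at r5c3. So r5c3=4.
Step 32. [r6c1∈{8}] nothing but 8 survives at r6c1. So r6c1=8.
Step 33. [r1c6∈{9}] only 9 remains possible at r1c6. So r1c6=9.
Step 34. [r3c9∈{3}] r3c9 is down to just 3. So r3c9=3.
Step 35. [r4c4∈{9}] r4c4 has the single candidate 9 ⇒ r4c4=9.
Step 36. [r6c3∈{9}] only 9 remains possible at r6c3. So r6c3=9.
Step 37. [r7c8∈{7}] only 7 remains possible at r7c8, so r7c8=7.
Step 38. [r6c8∈{3}] only 3 remains possible at r6c8 ⇒ r6c8=3.
Step 39. [r2c7∈{2}] r2c7 is down to just 2, so r2c7=2.
Step 40. [r8c9∈{5}] r8c9 has the single candidate 5 ⇒ r8c9=5.
Step 41. [r7c6∈{1}] r7c6 has the single candidate 1, so r7c6=1.
Step 42. [r9c7∈{8}] r9c7's peers cover all but 8, so r9c7=8.
Step 43. [r9c5∈{3}] r9c5's peers cover all but 3 ⇒ r9c5=3.
Step 44. [r8c2∈{1}] nothing but 1 survives at r8c2. So r8c2=1.
Step 45. [r1c9∈{6}] only 6 remains possible at r1c9 ⇒ r1c9=6.
Step 46. [r5c8∈{5}] only 5 remains possible at r5c8. So r5c8=5.
Step 47. [r8c3∈{6}] only 6 remains possible at r8c3. So r8c3=6.

Answer: 2 8 3 5 7 9 1 4 6 / 6 9 5 3 1 4 2 8 7 / 7 4 1 8 6 2 5 9 3 / 5 2 7 9 4 3 6 1 8 / 1 3 4 2 8 6 7 5 9 / 8 6 9 1 5 7 4 3 2 / 3 5 8 6 2 1 9 7 4 / 4 1 6 7 9 8 3 2 5 / 9 7 2 4 3 5 8 6 1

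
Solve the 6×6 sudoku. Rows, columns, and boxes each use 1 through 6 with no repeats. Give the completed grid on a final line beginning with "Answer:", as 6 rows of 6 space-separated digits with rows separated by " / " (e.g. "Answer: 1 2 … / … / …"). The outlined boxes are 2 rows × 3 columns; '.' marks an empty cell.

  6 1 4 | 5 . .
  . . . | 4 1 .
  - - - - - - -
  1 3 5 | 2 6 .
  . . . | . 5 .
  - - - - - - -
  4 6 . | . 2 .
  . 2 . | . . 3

Step 1. [r5c4∈{1}] r5c4's peers cover all but 1 ⇒ r5c4=1.
Step 2. [r2c1∈{2,3,5}] in col 1, 3 fits only at r2c1, so r2c1=3.
Step 3. [r2c3∈{2}] r2c3's peers cover all but 2 ⇒ r2c3=2.
Step 4. [r4c6∈{1,4}] 1 has one home in row 4: r4c6 ⇒ r4c6=1.
Step 5. [r1c6∈{2}] r1c6 has the single candidate 2. So r1c6=2.
Step 6. [r5c6∈{5}] only 5 remains possible at r5c6 ⇒ r5c6=5.
Step 7. [r6c3∈{1}] only 1 remains possible at r6c3 ⇒ r6c3=1.
Step 8. [r4c3∈{6}] r4c3 is down to just 6 ⇒ r4c3=6.
Step 9. [r6c5∈{4}] r6c5 is down to just 4 ⇒ r6c5=4.
Step 10. [r3c6∈{4}] nothing but 4 survives at r3c6 ⇒ r3c6=4.
Step 11. [r5c3∈{3}] r5c3's peers cover all but 3, so r5c3=3.
Step 12. [r4c1∈{2}] nothing but 2 survives at r4c1 ⇒ r4c1=2.
Step 13. [r4c4∈{3}] r4c4 is down to just 3, so r4c4=3.
Step 14. [r4c2∈{4}] only 4 remains possible at r4c2, so r4c2=4.
Step 15. [r2c6∈{6}] r2c6 is down to just 6. So r2c6=6.
Step 16. [r6c1∈{5}] only 5 remains possible at r6c1, so r6c1=5.
Step 17. [r6c4∈{6}] only 6 remains possible at r6c4 ⇒ r6c4=6.
Step 18. [r1c5∈{3}] r1c5's peers cover all but 3, so r1c5=3.
Step 19. [r2c2∈{5}] r2c2's peers cover all but 5 ⇒ r2c2=5.

Answer: 6 1 4 5 3 2 / 3 5 2 4 1 6 / 1 3 5 2 6 4 / 2 4 6 3 5 1 / 4 6 3 1 2 5 / 5 2 1 6 4 3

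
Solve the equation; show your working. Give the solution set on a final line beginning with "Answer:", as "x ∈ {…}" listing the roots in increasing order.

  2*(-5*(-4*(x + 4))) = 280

Step 1. [2*(-5*(-4*(x + 4))) = 280] leading coefficient 2: divide by 2 ⇒ div: -5*(-4*(x + 4)) = 140.
Step 2. [-5*(-4*(x + 4)) = 140] -5 out front; divide by -5. So div: -4*(x + 4) = -28.
Step 3. [-4*(x + 4) = -28] divide by the outer -4. So div: x + 4 = 7.
Step 4. [x + 4 = 7] subtract 4: x sits inside (… + 4). So sub: x = 3.

Answer: x ∈ {3}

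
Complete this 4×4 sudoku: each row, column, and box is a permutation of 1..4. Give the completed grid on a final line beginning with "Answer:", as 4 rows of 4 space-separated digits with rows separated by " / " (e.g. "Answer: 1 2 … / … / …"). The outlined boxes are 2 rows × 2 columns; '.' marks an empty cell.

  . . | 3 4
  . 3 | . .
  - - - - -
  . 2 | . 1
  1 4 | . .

Step 1. [r2c4∈{2}] r2c4's peers cover all but 2, so r2c4=2.
Step 2. [r2c3∈{1}] r2c3 has the single candidate 1. So r2c3=1.
Step 3. [r3c3∈{4}] r3c3's peers cover all but 4, so r3c3=4.
Step 4. [r4c3∈{2}] r4c3 is down to just 2, so r4c3=2.
Step 5. [r1c2∈{1}] r1c2 is down to just 1, so r1c2=1.
Step 6. [r2c1∈{4}] r2c1 is down to just 4, so r2c1=4.
Step 7. [r3c1∈{3}] only 3 remains possible at r3c1. So r3c1=3.
Step 8. [r1c1∈{2}] r1c1 has the single candidate 2. So r1c1=2.
Step 9. [r4c4∈{3}] nothing but 3 survives at r4c4. So r4c4=3.

Answer: 2 1 3 4 / 4 3 1 2 / 3 2 4 1 / 1 4 2 3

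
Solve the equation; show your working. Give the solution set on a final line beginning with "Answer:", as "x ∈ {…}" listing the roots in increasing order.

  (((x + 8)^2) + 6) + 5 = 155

Step 1. [(((x + 8)^2) + 6) + 5 = 155] 5 comes off first (subtract 5) ⇒ sub: ((x + 8)^2) + 6 = 150.
Step 2. [((x + 8)^2) + 6 = 150] subtract 6: x sits inside (… + 6) ⇒ sub: (x + 8)^2 = 144.
Step 3. [(x + 8)^2 = 144] √ both sides: 144 ≥ 0 gives two branches. So sqrt: x + 8 = 12 or -12.
Step 4. [x + 8 = 12 or -12] +8 is outermost — subtract 8 both sides ⇒ sub: x = 4 or -20.

Answer: x ∈ {-20, 4}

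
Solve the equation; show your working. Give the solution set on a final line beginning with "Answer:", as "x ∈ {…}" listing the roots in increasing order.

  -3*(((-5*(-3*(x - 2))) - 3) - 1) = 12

Step 1. [-3*(((-5*(-3*(x - 2))) - 3) - 1) = 12] -3·(inner) — divide through by -3. So div: ((-5*(-3*(x - 2))) - 3) - 1 = -4.
Step 2. [((-5*(-3*(x - 2))) - 3) - 1 = -4] peel the -1: add 1 from each side ⇒ sub: (-5*(-3*(x - 2))) - 3 = -3.
Step 3. [(-5*(-3*(x - 2))) - 3 = -3] peel the -3: add 3 from each side, so sub: -5*(-3*(x - 2)) = 0.
Step 4. [-5*(-3*(x - 2)) = 0] divide by the outer -5 ⇒ div: -3*(x - 2) = 0.
Step 5. [-3*(x - 2) = 0] LHS = -3·(…); ÷-3 both sides. So div: x - 2 = 0.
Step 6. [x - 2 = 0] 2 comes off first (add 2) ⇒ sub: x = 2.

Answer: x ∈ {2}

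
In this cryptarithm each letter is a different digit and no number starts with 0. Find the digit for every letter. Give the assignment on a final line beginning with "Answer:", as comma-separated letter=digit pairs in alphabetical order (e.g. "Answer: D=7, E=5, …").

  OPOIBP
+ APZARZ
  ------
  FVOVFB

Step 1. [col 1: P + Z ≡ B (mod 10)] column 1 (P + Z ≡ B (mod 10), carry-in 0) doesn't pin B yet; pick B=0 and continue. So B=0.
Step 2. [col 1: P + Z ≡ B (mod 10)] column 1 (P + Z ≡ B (mod 10), carry-in 0) doesn't pin Z yet; pick Z=9 and continue, so Z=9.
Step 3. [col 1: P + Z ≡ B (mod 10)] from column 1 (Z=9, B=0, carry-in 0, digits 0,9 already taken and all letters distinct): P must equal 1. So P=1.
Step 4. [col 2: B + R ≡ F (mod 10)] several values work for F in column 2 (B + R ≡ F (mod 10), carry-in 1); try F=7 ⇒ F=7.
Step 5. [col 2: B + R ≡ F (mod 10)] column 2: given B=0, F=7, carry-in 1, and digits 0,1,7,9 already taken and all letters distinct, B+R≡F (mod 10) forces R=6. So R=6.
Step 6. [col 3: I + A ≡ V (mod 10)] column 3 (I + A ≡ V (mod 10), carry-in 0) doesn't pin A yet; pick A=5 and continue, so A=5.
Step 7. [col 3: I + A ≡ V (mod 10)] I=8 is one option consistent with column 3 (I + A ≡ V (mod 10), carry-in 0) — take it, so I=8.
Step 8. [col 3: I + A ≡ V (mod 10)] in column 3 we have I+A≡V with carry-in 0; given I=8, A=5 and digits 0,1,5,6,7,8,9 already taken and all letters distinct, that pins V to 3 ⇒ V=3.
Step 9. [col 4: O + Z ≡ O (mod 10)] several values work for O in column 4 (O + Z ≡ O (mod 10), carry-in 1); try O=2 ⇒ O=2.

Answer: A=5, B=0, F=7, I=8, O=2, P=1, R=6, V=3, Z=9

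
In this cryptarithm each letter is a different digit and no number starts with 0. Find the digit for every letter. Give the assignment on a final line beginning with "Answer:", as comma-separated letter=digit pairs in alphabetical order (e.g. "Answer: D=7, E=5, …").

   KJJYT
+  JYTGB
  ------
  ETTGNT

Step 1. [col 1: T + B ≡ T (mod 10)] column 1: given nothing yet, carry-in 0, and all letters distinct, none taken yet, T+B≡T (mod 10) forces B=0 ⇒ B=0.
Step 2. [col 1: T + B ≡ T (mod 10)] column 1 (T + B ≡ T (mod 10), carry-in 0) doesn't pin T yet; pick T=2 and continue. So T=2.
Step 3. [E] the sum has 6 digits but both addends have 5; that extra leading digit E is the final carry, namely 1, so E=1.
Step 4. [col 2: Y + G ≡ N (mod 10)] column 2 (Y + G ≡ N (mod 10), carry-in 0) doesn't pin G yet; pick G=6 and continue, so G=6.
Step 5. [col 2: Y + G ≡ N (mod 10)] column 2 (Y + G ≡ N (mod 10), carry-in 0) doesn't pin N yet; pick N=5 and continue ⇒ N=5.
Step 6. [col 2: Y + G ≡ N (mod 10)] column 2 reads Y+G+carry(0)=N with G=6, N=5; with digits 0,1,2,5,6 already taken and all letters distinct, the only value for Y is 9, so Y=9.
Step 7. [col 3: J + T ≡ G (mod 10)] from column 3 (T=2, G=6, carry-in 1, digits 0,1,2,5,6,9 already taken and all letters distinct): J must equal 3. So J=3.
Step 8. [col 5: K + J ≡ T (mod 10)] from column 5 (J=3, T=2, carry-in 1, digits 0,1,2,3,5,6,9 already taken and all letters distinct): K must equal 8. So K=8.

Answer: B=0, E=1, G=6, J=3, K=8, N=5, T=2, Y=9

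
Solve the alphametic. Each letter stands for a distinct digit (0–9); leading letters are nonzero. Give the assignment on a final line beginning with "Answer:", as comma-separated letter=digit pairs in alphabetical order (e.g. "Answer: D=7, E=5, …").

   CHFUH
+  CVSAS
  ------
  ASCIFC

Step 1. [A] the sum has 6 digits but both addends have 5; that extra leading digit A is the final carry, namely 1 ⇒ A=1.
Step 2. [col 1: H + S ≡ C (mod 10)] C=8 is one option consistent with column 1 (H + S ≡ C (mod 10), carry-in 0) — take it, so C=8.
Step 3. [col 1: H + S ≡ C (mod 10)] several values work for S in column 1 (H + S ≡ C (mod 10), carry-in 0); try S=6. So S=6.
Step 4. [col 1: H + S ≡ C (mod 10)] column 1: given S=6, C=8, carry-in 0, and digits 1,6,8 already taken and all letters distinct, H+S≡C (mod 10) forces H=2 ⇒ H=2.
Step 5. [col 2: U + A ≡ F (mod 10)] several values work for U in column 2 (U + A ≡ F (mod 10), carry-in 0); try U=3. So U=3.
Step 6. [col 2: U + A ≡ F (mod 10)] column 2 reads U+A+carry(0)=F with U=3, A=1; with digits 1,2,3,6,8 already taken and all letters distinct, the only value for F is 4. So F=4.
Step 7. [col 3: F + S ≡ I (mod 10)] column 3 reads F+S+carry(0)=I with F=4, S=6; with digits 1,2,3,4,6,8 already taken and all letters distinct, the only value for I is 0. So I=0.
Step 8. [col 4: H + V ≡ C (mod 10)] from column 4 (H=2, C=8, carry-in 1, digits 0,1,2,3,4,6,8 already taken and all letters distinct): V must equal 5, so V=5.

Answer: A=1, C=8, F=4, H=2, I=0, S=6, U=3, V=5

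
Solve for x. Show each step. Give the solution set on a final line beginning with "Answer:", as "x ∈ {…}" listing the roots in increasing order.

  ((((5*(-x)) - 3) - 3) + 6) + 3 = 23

Step 1. [((((5*(-x)) - 3) - 3) + 6) + 3 = 23] +3 is outermost — subtract 3 both sides ⇒ sub: (((5*(-x)) - 3) - 3) + 6 = 20.
Step 2. [(((5*(-x)) - 3) - 3) + 6 = 20] +6 is outermost — subtract 6 both sides, so sub: ((5*(-x)) - 3) - 3 = 14.
Step 3. [((5*(-x)) - 3) - 3 = 14] add 3: x sits inside (… - 3). So sub: (5*(-x)) - 3 = 17.
Step 4. [(5*(-x)) - 3 = 17] add 3: x sits inside (… - 3), so sub: 5*(-x) = 20.
Step 5. [5*(-x) = 20] 5 out front; divide by 5, so div: -x = 4.
Step 6. [-x = 4] leading − — multiply by −1, so neg: x = -4.

Answer: x ∈ {-4}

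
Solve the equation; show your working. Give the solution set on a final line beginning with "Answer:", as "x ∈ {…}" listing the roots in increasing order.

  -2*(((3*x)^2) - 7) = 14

Step 1. [-2*(((3*x)^2) - 7) = 14] -2·(inner) — divide through by -2 ⇒ div: ((3*x)^2) - 7 = -7.
Step 2. [((3*x)^2) - 7 = -7] the outer -7 inverts by adding 7 ⇒ sub: (3*x)^2 = 0.
Step 3. [(3*x)^2 = 0] √ both sides: 0 ≥ 0 gives two branches, so sqrt: 3*x = 0.
Step 4. [3*x = 0] 3 out front; divide by 3 ⇒ div: x = 0.

Answer: x ∈ {0}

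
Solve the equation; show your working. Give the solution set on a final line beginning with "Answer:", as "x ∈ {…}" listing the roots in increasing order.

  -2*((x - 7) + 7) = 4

Step 1. [-2*((x - 7) + 7) = 4] leading coefficient -2: divide by -2 ⇒ div: (x - 7) + 7 = -2.
Step 2. [(x - 7) + 7 = -2] subtract 7: x sits inside (… + 7), so sub: x - 7 = -9.
Step 3. [x - 7 = -9] -7 is outermost — add 7 both sides. So sub: x = -2.

Answer: x ∈ {-2}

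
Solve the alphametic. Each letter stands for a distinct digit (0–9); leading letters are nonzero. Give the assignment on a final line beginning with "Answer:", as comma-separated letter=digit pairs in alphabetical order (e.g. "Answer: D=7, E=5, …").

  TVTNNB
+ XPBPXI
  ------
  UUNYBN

Step 1. [col 1: B + I ≡ N (mod 10)] no forcing yet in column 1 (carry-in 0); N=7 is free and consistent — try it, so N=7.
Step 2. [col 1: B + I ≡ N (mod 10)] column 1 (B + I ≡ N (mod 10), carry-in 0) doesn't pin B yet; pick B=5 and continue, so B=5.
Step 3. [col 1: B + I ≡ N (mod 10)] in column 1 we have B+I≡N with carry-in 0; given B=5, N=7 and digits 5,7 already taken and all letters distinct, that pins I to 2. So I=2.
Step 4. [col 2: N + X ≡ B (mod 10)] from column 2 (N=7, B=5, carry-in 0, digits 2,5,7 already taken and all letters distinct): X must equal 8 ⇒ X=8.
Step 5. [col 3: N + P ≡ Y (mod 10)] column 3 (N + P ≡ Y (mod 10), carry-in 1) doesn't pin P yet; pick P=6 and continue, so P=6.
Step 6. [col 3: N + P ≡ Y (mod 10)] from column 3 (N=7, P=6, carry-in 1, digits 2,5,6,7,8 already taken and all letters distinct): Y must equal 4 ⇒ Y=4.
Step 7. [col 4: T + B ≡ N (mod 10)] column 4: given B=5, N=7, carry-in 1, and digits 2,4,5,6,7,8 already taken and all letters distinct, T+B≡N (mod 10) forces T=1 ⇒ T=1.
Step 8. [col 5: V + P ≡ U (mod 10)] column 5 reads V+P+carry(0)=U with P=6; with digits 1,2,4,5,6,7,8 already taken and all letters distinct, the only value for U is 9 ⇒ U=9.
Step 9. [col 5: V + P ≡ U (mod 10)] column 5: given P=6, U=9, carry-in 0, and digits 1,2,4,5,6,7,8,9 already taken and all letters distinct, V+P≡U (mod 10) forces V=3 ⇒ V=3.

Answer: B=5, I=2, N=7, P=6, T=1, U=9, V=3, X=8, Y=4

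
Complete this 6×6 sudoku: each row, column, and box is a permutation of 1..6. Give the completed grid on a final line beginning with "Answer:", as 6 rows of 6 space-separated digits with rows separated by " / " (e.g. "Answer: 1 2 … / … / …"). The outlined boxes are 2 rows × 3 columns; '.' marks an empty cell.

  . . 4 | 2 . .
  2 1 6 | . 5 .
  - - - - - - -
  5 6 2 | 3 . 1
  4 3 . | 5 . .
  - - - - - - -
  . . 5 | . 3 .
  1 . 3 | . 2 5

Step 1. [r2c4∈{4}] nothing but 4 survives at r2c4. So r2c4=4.
Step 2. [r6c4∈{6}] only 6 remains possible at r6c4 ⇒ r6c4=6.
Step 3. [r4c5∈{6}] r4c5 is down to just 6 ⇒ r4c5=6.
Step 4. [r1c1∈{3}] r1c1 is down to just 3. So r1c1=3.
Step 5. [r5c6∈{4}] r5c6 has the single candidate 4. So r5c6=4.
Step 6. [r4c6∈{2}] r4c6 has the single candidate 2. So r4c6=2.
Step 7. [r5c2∈{2}] r5c2 is down to just 2 ⇒ r5c2=2.
Step 8. [r3c5∈{4}] r3c5's peers cover all but 4 ⇒ r3c5=4.
Step 9. [r1c6∈{6}] r1c6 has the single candidate 6 ⇒ r1c6=6.
Step 10. [r5c4∈{1}] nothing but 1 survives at r5c4, so r5c4=1.
Step 11. [r5c1∈{6}] only 6 remains possible at r5c1, so r5c1=6.
Step 12. [r4c3∈{1}] r4c3's peers cover all but 1 ⇒ r4c3=1.
Step 13. [r2c6∈{3}] nothing but 3 survives at r2c6. So r2c6=3.
Step 14. [r1c5∈{1}] r1c5's peers cover all but 1, so r1c5=1.
Step 15. [r6c2∈{4}] r6c2 has the single candidate 4. So r6c2=4.
Step 16. [r1c2∈{5}] nothing but 5 survives at r1c2, so r1c2=5.

Answer: 3 5 4 2 1 6 / 2 1 6 4 5 3 / 5 6 2 3 4 1 / 4 3 1 5 6 2 / 6 2 5 1 3 4 / 1 4 3 6 2 5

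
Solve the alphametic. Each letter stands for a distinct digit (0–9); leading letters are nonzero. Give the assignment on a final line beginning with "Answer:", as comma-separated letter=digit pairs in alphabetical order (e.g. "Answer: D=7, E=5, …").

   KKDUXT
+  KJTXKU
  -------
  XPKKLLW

Step 1. [col 1: T + U ≡ W (mod 10)] column 1 (T + U ≡ W (mod 10), carry-in 0) doesn't pin U yet; pick U=8 and continue. So U=8.
Step 2. [col 1: T + U ≡ W (mod 10)] column 1 (T + U ≡ W (mod 10), carry-in 0) doesn't pin W yet; pick W=3 and continue, so W=3.
Step 3. [X] adding two 6-digit numbers gives at most 6+1 digits, and here it does — X is that final carry and must be 1, so X=1.
Step 4. [col 1: T + U ≡ W (mod 10)] column 1 reads T+U+carry(0)=W with U=8, W=3; with digits 1,3,8 already taken and all letters distinct, the only value for T is 5. So T=5.
Step 5. [col 2: X + K ≡ L (mod 10)] several values work for K in column 2 (X + K ≡ L (mod 10), carry-in 1); try K=7, so K=7.
Step 6. [col 2: X + K ≡ L (mod 10)] column 2 reads X+K+carry(1)=L with X=1, K=7; with digits 1,3,5,7,8 already taken and all letters distinct, the only value for L is 9, so L=9.
Step 7. [col 4: D + T ≡ K (mod 10)] column 4 reads D+T+carry(0)=K with T=5, K=7; with digits 1,3,5,7,8,9 already taken and all letters distinct, the only value for D is 2 ⇒ D=2.
Step 8. [col 5: K + J ≡ K (mod 10)] in column 5 we have K+J≡K with carry-in 0; given K=7 and digits 1,2,3,5,7,8,9 already taken and all letters distinct, that pins J to 0, so J=0.
Step 9. [col 6: K + K ≡ P (mod 10)] in column 6 we have K+K≡P with carry-in 0; given K=7 and digits 0,1,2,3,5,7,8,9 already taken and all letters distinct, that pins P to 4, so P=4.

Answer: D=2, J=0, K=7, L=9, P=4, T=5, U=8, W=3, X=1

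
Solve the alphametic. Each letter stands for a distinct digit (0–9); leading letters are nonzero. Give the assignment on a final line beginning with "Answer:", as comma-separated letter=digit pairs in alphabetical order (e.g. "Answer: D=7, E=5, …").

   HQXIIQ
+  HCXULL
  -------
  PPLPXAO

Step 1. [col 1: Q + L ≡ O (mod 10)] Q=4 is one option consistent with column 1 (Q + L ≡ O (mod 10), carry-in 0) — take it ⇒ Q=4.
Step 2. [col 1: Q + L ≡ O (mod 10)] column 1 (Q + L ≡ O (mod 10), carry-in 0) doesn't pin O yet; pick O=6 and continue ⇒ O=6.
Step 3. [P] the sum has 7 digits but both addends have 6; that extra leading digit P is the final carry, namely 1. So P=1.
Step 4. [col 1: Q + L ≡ O (mod 10)] from column 1 (Q=4, O=6, carry-in 0, digits 1,4,6 already taken and all letters distinct): L must equal 2 ⇒ L=2.
Step 5. [col 2: I + L ≡ A (mod 10)] no forcing yet in column 2 (carry-in 0); I=7 is free and consistent — try it ⇒ I=7.
Step 6. [col 2: I + L ≡ A (mod 10)] column 2 reads I+L+carry(0)=A with I=7, L=2; with digits 1,2,4,6,7 already taken and all letters distinct, the only value for A is 9 ⇒ A=9.
Step 7. [col 3: I + U ≡ X (mod 10)] several values work for X in column 3 (I + U ≡ X (mod 10), carry-in 0); try X=0. So X=0.
Step 8. [col 3: I + U ≡ X (mod 10)] column 3: given I=7, X=0, carry-in 0, and digits 0,1,2,4,6,7,9 already taken and all letters distinct, I+U≡X (mod 10) forces U=3, so U=3.
Step 9. [col 5: Q + C ≡ L (mod 10)] column 5 reads Q+C+carry(0)=L with Q=4, L=2; with digits 0,1,2,3,4,6,7,9 already taken and all letters distinct, the only value for C is 8. So C=8.
Step 10. [col 6: H + H ≡ P (mod 10)] column 6: given P=1, carry-in 1, and digits 0,1,2,3,4,6,7,8,9 already taken and all letters distinct, H+H≡P (mod 10) forces H=5, so H=5.

Answer: A=9, C=8, H=5, I=7, L=2, O=6, P=1, Q=4, U=3, X=0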